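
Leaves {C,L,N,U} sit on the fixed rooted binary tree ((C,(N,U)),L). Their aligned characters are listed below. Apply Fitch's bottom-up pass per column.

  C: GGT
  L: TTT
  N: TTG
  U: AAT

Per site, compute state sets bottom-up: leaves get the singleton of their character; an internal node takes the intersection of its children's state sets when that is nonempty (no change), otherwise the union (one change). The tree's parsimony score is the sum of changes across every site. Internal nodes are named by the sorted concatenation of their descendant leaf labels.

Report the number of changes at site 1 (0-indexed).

[col 0] NU: children N:{T}, U:{A} ∪→ {A,T}; cost 1
[col 0] CNU: children C:{G}, NU:{A,T} ∪→ {A,G,T}; cost 1
[col 0] CLNU: children CNU:{A,G,T}, L:{T} ∩→ {T}; cost 0
[col 1] NU: children N:{T}, U:{A} ∪→ {A,T}; cost 1
[col 1] CNU: children C:{G}, NU:{A,T} ∪→ {A,G,T}; cost 1
[col 1] CLNU: children CNU:{A,G,T}, L:{T} ∩→ {T}; cost 0
[col 2] NU: children N:{G}, U:{T} ∪→ {G,T}; cost 1
[col 2] CNU: children C:{T}, NU:{G,T} ∩→ {T}; cost 0
[col 2] CLNU: children CNU:{T}, L:{T} ∩→ {T}; cost 0
per-site changes: [2, 2, 1]; total = 5

2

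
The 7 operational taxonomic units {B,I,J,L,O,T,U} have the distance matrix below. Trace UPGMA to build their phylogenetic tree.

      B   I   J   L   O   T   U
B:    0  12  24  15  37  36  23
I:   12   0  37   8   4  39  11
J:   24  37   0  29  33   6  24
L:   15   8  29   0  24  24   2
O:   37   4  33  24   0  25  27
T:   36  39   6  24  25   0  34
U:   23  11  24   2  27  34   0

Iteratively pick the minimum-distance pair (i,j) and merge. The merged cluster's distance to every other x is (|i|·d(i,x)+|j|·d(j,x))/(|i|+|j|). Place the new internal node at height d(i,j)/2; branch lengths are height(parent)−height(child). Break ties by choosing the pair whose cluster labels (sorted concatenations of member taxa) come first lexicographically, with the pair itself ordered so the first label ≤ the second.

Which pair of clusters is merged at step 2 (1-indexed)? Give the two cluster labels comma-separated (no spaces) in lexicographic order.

I,O

iteration 1: select L,U (d=2); attach at lengths (1, 1); label the merged cluster LU
  updated: d(B,LU)=19, d(I,LU)=19/2, d(J,LU)=53/2, d(LU,O)=51/2, d(LU,T)=29
iteration 2: select I,O (d=4); attach at lengths (2, 2); label the merged cluster IO
  updated: d(B,IO)=49/2, d(IO,J)=35, d(IO,LU)=35/2, d(IO,T)=32
iteration 3: select J,T (d=6); attach at lengths (3, 3); label the merged cluster JT
  updated: d(B,JT)=30, d(IO,JT)=67/2, d(JT,LU)=111/4
iteration 4: select IO,LU (d=35/2); attach at lengths (27/4, 31/4); label the merged cluster ILOU
  updated: d(B,ILOU)=87/4, d(ILOU,JT)=245/8
iteration 5: select B,ILOU (d=87/4); attach at lengths (87/8, 17/8); label the merged cluster BILOU
  updated: d(BILOU,JT)=61/2
iteration 6: select BILOU,JT (d=61/2); attach at lengths (35/8, 49/4); label the merged cluster BIJLOTU
final tree: ((B:87/8,((I:2,O:2):27/4,(L:1,U:1):31/4):17/8):35/8,(J:3,T:3):49/4)
total length: 449/8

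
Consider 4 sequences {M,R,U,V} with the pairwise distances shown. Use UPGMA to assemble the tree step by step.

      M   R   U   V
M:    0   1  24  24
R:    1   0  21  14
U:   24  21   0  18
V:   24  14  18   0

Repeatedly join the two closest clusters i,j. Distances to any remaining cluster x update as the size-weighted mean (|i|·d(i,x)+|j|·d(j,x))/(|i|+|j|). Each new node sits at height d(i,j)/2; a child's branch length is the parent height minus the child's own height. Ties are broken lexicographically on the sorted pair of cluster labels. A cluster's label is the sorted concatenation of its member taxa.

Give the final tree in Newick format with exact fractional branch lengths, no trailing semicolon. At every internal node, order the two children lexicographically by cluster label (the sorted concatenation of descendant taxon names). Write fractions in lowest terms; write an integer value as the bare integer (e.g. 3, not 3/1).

iteration 1: select M,R (d=1); attach at lengths (1/2, 1/2); label the merged cluster MR
  updated: d(MR,U)=45/2, d(MR,V)=19
iteration 2: select U,V (d=18); attach at lengths (9, 9); label the merged cluster UV
  updated: d(MR,UV)=83/4
iteration 3: select MR,UV (d=83/4); attach at lengths (79/8, 11/8); label the merged cluster MRUV
final tree: ((M:1/2,R:1/2):79/8,(U:9,V:9):11/8)
total length: 121/4

((M:1/2,R:1/2):79/8,(U:9,V:9):11/8)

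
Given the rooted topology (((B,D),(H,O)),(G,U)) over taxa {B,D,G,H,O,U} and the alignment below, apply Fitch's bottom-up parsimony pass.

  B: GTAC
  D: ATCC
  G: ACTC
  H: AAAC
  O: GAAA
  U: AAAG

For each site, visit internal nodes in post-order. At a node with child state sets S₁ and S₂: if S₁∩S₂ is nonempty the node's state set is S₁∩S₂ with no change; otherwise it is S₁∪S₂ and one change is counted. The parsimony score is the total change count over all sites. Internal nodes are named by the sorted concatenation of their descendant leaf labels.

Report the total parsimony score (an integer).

8

[col 0] BD: children B:{G}, D:{A} ∪→ {A,G}; cost 1
[col 0] HO: children H:{A}, O:{G} ∪→ {A,G}; cost 1
[col 0] BDHO: children BD:{A,G}, HO:{A,G} ∩→ {A,G}; cost 0
[col 0] GU: children G:{A}, U:{A} ∩→ {A}; cost 0
[col 0] BDGHOU: children BDHO:{A,G}, GU:{A} ∩→ {A}; cost 0
[col 1] BD: children B:{T}, D:{T} ∩→ {T}; cost 0
[col 1] HO: children H:{A}, O:{A} ∩→ {A}; cost 0
[col 1] BDHO: children BD:{T}, HO:{A} ∪→ {A,T}; cost 1
[col 1] GU: children G:{C}, U:{A} ∪→ {A,C}; cost 1
[col 1] BDGHOU: children BDHO:{A,T}, GU:{A,C} ∩→ {A}; cost 0
[col 2] BD: children B:{A}, D:{C} ∪→ {A,C}; cost 1
[col 2] HO: children H:{A}, O:{A} ∩→ {A}; cost 0
[col 2] BDHO: children BD:{A,C}, HO:{A} ∩→ {A}; cost 0
[col 2] GU: children G:{T}, U:{A} ∪→ {A,T}; cost 1
[col 2] BDGHOU: children BDHO:{A}, GU:{A,T} ∩→ {A}; cost 0
[col 3] BD: children B:{C}, D:{C} ∩→ {C}; cost 0
[col 3] HO: children H:{C}, O:{A} ∪→ {A,C}; cost 1
[col 3] BDHO: children BD:{C}, HO:{A,C} ∩→ {C}; cost 0
[col 3] GU: children G:{C}, U:{G} ∪→ {C,G}; cost 1
[col 3] BDGHOU: children BDHO:{C}, GU:{C,G} ∩→ {C}; cost 0
per-site changes: [2, 2, 2, 2]; total = 8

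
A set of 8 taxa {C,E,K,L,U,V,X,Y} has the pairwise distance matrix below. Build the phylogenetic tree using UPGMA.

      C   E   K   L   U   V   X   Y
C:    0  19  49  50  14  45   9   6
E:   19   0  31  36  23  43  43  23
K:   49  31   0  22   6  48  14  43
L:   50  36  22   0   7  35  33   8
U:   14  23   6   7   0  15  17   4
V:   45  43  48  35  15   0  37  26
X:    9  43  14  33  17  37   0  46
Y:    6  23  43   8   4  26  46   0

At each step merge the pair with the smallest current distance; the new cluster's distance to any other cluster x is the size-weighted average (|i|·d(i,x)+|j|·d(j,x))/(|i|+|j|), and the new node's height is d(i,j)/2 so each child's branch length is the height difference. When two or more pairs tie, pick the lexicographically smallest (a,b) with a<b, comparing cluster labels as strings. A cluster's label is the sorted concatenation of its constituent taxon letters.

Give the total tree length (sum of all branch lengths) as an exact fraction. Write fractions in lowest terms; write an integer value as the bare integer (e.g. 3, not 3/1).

72517/840

iteration 1: select U,Y (d=4); attach at lengths (2, 2); label the merged cluster UY
  updated: d(C,UY)=10, d(E,UY)=23, d(K,UY)=49/2, d(L,UY)=15/2, d(UY,V)=41/2, d(UY,X)=63/2
iteration 2: select L,UY (d=15/2); attach at lengths (15/4, 7/4); label the merged cluster LUY
  updated: d(C,LUY)=70/3, d(E,LUY)=82/3, d(K,LUY)=71/3, d(LUY,V)=76/3, d(LUY,X)=32
iteration 3: select C,X (d=9); attach at lengths (9/2, 9/2); label the merged cluster CX
  updated: d(CX,E)=31, d(CX,K)=63/2, d(CX,LUY)=83/3, d(CX,V)=41
iteration 4: select K,LUY (d=71/3); attach at lengths (71/6, 97/12); label the merged cluster KLUY
  updated: d(CX,KLUY)=229/8, d(E,KLUY)=113/4, d(KLUY,V)=31
iteration 5: select E,KLUY (d=113/4); attach at lengths (113/8, 55/24); label the merged cluster EKLUY
  updated: d(CX,EKLUY)=291/10, d(EKLUY,V)=167/5
iteration 6: select CX,EKLUY (d=291/10); attach at lengths (201/20, 17/40); label the merged cluster CEKLUXY
  updated: d(CEKLUXY,V)=249/7
iteration 7: select CEKLUXY,V (d=249/7); attach at lengths (453/140, 249/14); label the merged cluster CEKLUVXY
final tree: (((C:9/2,X:9/2):201/20,(E:113/8,(K:71/6,(L:15/4,(U:2,Y:2):7/4):97/12):55/24):17/40):453/140,V:249/14)
total length: 72517/840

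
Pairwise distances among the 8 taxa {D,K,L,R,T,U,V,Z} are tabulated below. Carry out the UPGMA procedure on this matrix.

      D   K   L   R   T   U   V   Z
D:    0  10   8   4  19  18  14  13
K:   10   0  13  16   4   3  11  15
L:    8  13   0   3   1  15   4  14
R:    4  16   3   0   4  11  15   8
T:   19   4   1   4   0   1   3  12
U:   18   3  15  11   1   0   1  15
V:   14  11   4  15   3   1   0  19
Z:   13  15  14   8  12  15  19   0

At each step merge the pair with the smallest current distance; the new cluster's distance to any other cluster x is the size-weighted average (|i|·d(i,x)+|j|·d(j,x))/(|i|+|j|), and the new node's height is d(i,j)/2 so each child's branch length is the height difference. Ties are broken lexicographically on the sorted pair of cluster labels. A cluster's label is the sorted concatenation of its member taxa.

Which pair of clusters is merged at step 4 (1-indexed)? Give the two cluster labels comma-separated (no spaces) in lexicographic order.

iteration 1: select L,T (d=1); attach at lengths (1/2, 1/2); label the merged cluster LT
  updated: d(D,LT)=27/2, d(K,LT)=17/2, d(LT,R)=7/2, d(LT,U)=8, d(LT,V)=7/2, d(LT,Z)=13
iteration 2: select U,V (d=1); attach at lengths (1/2, 1/2); label the merged cluster UV
  updated: d(D,UV)=16, d(K,UV)=7, d(LT,UV)=23/4, d(R,UV)=13, d(UV,Z)=17
iteration 3: select LT,R (d=7/2); attach at lengths (5/4, 7/4); label the merged cluster LRT
  updated: d(D,LRT)=31/3, d(K,LRT)=11, d(LRT,UV)=49/6, d(LRT,Z)=34/3
iteration 4: select K,UV (d=7); attach at lengths (7/2, 3); label the merged cluster KUV
  updated: d(D,KUV)=14, d(KUV,LRT)=82/9, d(KUV,Z)=49/3
iteration 5: select KUV,LRT (d=82/9); attach at lengths (19/18, 101/36); label the merged cluster KLRTUV
  updated: d(D,KLRTUV)=73/6, d(KLRTUV,Z)=83/6
iteration 6: select D,KLRTUV (d=73/6); attach at lengths (73/12, 55/36); label the merged cluster DKLRTUV
  updated: d(DKLRTUV,Z)=96/7
iteration 7: select DKLRTUV,Z (d=96/7); attach at lengths (65/84, 48/7); label the merged cluster DKLRTUVZ
final tree: ((D:73/12,((K:7/2,(U:1/2,V:1/2):3):19/18,((L:1/2,T:1/2):5/4,R:7/4):101/36):55/36):65/84,Z:48/7)
total length: 1928/63

K,UV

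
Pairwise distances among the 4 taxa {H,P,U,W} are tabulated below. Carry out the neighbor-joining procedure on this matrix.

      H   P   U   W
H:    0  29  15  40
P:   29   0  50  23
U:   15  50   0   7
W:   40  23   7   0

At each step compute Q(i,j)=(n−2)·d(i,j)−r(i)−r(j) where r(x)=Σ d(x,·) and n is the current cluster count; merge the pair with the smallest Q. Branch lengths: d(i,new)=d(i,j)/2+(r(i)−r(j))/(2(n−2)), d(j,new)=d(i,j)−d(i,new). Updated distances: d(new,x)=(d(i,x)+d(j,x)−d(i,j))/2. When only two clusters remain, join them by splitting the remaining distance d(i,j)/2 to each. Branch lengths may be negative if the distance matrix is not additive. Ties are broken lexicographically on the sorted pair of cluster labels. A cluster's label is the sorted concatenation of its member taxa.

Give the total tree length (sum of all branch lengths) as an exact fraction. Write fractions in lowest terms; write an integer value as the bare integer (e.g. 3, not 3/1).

50

1. join H+P (d=29, Q=-128) ⇒ HP; edges |H|=10, |P|=19
  updated: d(HP,U)=18, d(HP,W)=17
2. join HP+U (d=18, Q=-42) ⇒ HPU; edges |HP|=14, |U|=4
  updated: d(HPU,W)=3
3. join HPU+W (d=3) ⇒ HPUW; edges |HPU|=3/2, |W|=3/2
final tree: (((H:10,P:19):14,U:4):3/2,W:3/2)
total length: 50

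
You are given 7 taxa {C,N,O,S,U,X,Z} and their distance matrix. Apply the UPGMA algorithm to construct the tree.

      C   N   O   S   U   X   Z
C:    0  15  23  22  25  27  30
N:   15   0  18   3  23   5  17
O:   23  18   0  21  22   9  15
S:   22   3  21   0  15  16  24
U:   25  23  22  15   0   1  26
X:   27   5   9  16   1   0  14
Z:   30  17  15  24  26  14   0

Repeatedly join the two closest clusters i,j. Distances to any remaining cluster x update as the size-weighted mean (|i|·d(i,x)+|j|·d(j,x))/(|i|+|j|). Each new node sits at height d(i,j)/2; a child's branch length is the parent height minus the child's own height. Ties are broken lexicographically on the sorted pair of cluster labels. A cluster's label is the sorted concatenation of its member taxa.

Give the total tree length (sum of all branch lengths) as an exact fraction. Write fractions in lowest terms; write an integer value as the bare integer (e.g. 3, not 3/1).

2399/48

1. join U+X (d=1) ⇒ UX; edges |U|=1/2, |X|=1/2
  updated: d(C,UX)=26, d(N,UX)=14, d(O,UX)=31/2, d(S,UX)=31/2, d(UX,Z)=20
2. join N+S (d=3) ⇒ NS; edges |N|=3/2, |S|=3/2
  updated: d(C,NS)=37/2, d(NS,O)=39/2, d(NS,UX)=59/4, d(NS,Z)=41/2
3. join NS+UX (d=59/4) ⇒ NSUX; edges |NS|=47/8, |UX|=55/8
  updated: d(C,NSUX)=89/4, d(NSUX,O)=35/2, d(NSUX,Z)=81/4
4. join O+Z (d=15) ⇒ OZ; edges |O|=15/2, |Z|=15/2
  updated: d(C,OZ)=53/2, d(NSUX,OZ)=151/8
5. join NSUX+OZ (d=151/8) ⇒ NOSUXZ; edges |NSUX|=33/16, |OZ|=31/16
  updated: d(C,NOSUXZ)=71/3
6. join C+NOSUXZ (d=71/3) ⇒ CNOSUXZ; edges |C|=71/6, |NOSUXZ|=115/48
final tree: (C:71/6,(((N:3/2,S:3/2):47/8,(U:1/2,X:1/2):55/8):33/16,(O:15/2,Z:15/2):31/16):115/48)
total length: 2399/48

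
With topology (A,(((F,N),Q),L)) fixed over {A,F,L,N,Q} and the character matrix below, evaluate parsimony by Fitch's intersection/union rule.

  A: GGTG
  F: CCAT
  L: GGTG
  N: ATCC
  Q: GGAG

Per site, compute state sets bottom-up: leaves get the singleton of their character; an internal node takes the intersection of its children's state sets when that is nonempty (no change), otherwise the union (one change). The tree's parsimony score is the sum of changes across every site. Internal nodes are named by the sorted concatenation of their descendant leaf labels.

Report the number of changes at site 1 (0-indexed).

[col 0] FN: children F:{C}, N:{A} ∪→ {A,C}; cost 1
[col 0] FNQ: children FN:{A,C}, Q:{G} ∪→ {A,C,G}; cost 1
[col 0] FLNQ: children FNQ:{A,C,G}, L:{G} ∩→ {G}; cost 0
[col 0] AFLNQ: children A:{G}, FLNQ:{G} ∩→ {G}; cost 0
[col 1] FN: children F:{C}, N:{T} ∪→ {C,T}; cost 1
[col 1] FNQ: children FN:{C,T}, Q:{G} ∪→ {C,G,T}; cost 1
[col 1] FLNQ: children FNQ:{C,G,T}, L:{G} ∩→ {G}; cost 0
[col 1] AFLNQ: children A:{G}, FLNQ:{G} ∩→ {G}; cost 0
[col 2] FN: children F:{A}, N:{C} ∪→ {A,C}; cost 1
[col 2] FNQ: children FN:{A,C}, Q:{A} ∩→ {A}; cost 0
[col 2] FLNQ: children FNQ:{A}, L:{T} ∪→ {A,T}; cost 1
[col 2] AFLNQ: children A:{T}, FLNQ:{A,T} ∩→ {T}; cost 0
[col 3] FN: children F:{T}, N:{C} ∪→ {C,T}; cost 1
[col 3] FNQ: children FN:{C,T}, Q:{G} ∪→ {C,G,T}; cost 1
[col 3] FLNQ: children FNQ:{C,G,T}, L:{G} ∩→ {G}; cost 0
[col 3] AFLNQ: children A:{G}, FLNQ:{G} ∩→ {G}; cost 0
per-site changes: [2, 2, 2, 2]; total = 8

2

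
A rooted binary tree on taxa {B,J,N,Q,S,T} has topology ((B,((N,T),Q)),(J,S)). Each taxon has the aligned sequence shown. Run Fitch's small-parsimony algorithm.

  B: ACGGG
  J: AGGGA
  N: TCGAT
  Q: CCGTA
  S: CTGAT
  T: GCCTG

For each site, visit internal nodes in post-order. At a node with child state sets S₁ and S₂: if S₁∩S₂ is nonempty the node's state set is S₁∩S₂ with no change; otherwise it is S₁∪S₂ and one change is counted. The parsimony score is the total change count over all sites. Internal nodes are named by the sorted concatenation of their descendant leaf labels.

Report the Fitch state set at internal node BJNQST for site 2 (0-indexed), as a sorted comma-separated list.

G

[col 0] NT: children N:{T}, T:{G} ∪→ {G,T}; cost 1
[col 0] NQT: children NT:{G,T}, Q:{C} ∪→ {C,G,T}; cost 1
[col 0] BNQT: children B:{A}, NQT:{C,G,T} ∪→ {A,C,G,T}; cost 1
[col 0] JS: children J:{A}, S:{C} ∪→ {A,C}; cost 1
[col 0] BJNQST: children BNQT:{A,C,G,T}, JS:{A,C} ∩→ {A,C}; cost 0
[col 1] NT: children N:{C}, T:{C} ∩→ {C}; cost 0
[col 1] NQT: children NT:{C}, Q:{C} ∩→ {C}; cost 0
[col 1] BNQT: children B:{C}, NQT:{C} ∩→ {C}; cost 0
[col 1] JS: children J:{G}, S:{T} ∪→ {G,T}; cost 1
[col 1] BJNQST: children BNQT:{C}, JS:{G,T} ∪→ {C,G,T}; cost 1
[col 2] NT: children N:{G}, T:{C} ∪→ {C,G}; cost 1
[col 2] NQT: children NT:{C,G}, Q:{G} ∩→ {G}; cost 0
[col 2] BNQT: children B:{G}, NQT:{G} ∩→ {G}; cost 0
[col 2] JS: children J:{G}, S:{G} ∩→ {G}; cost 0
[col 2] BJNQST: children BNQT:{G}, JS:{G} ∩→ {G}; cost 0
[col 3] NT: children N:{A}, T:{T} ∪→ {A,T}; cost 1
[col 3] NQT: children NT:{A,T}, Q:{T} ∩→ {T}; cost 0
[col 3] BNQT: children B:{G}, NQT:{T} ∪→ {G,T}; cost 1
[col 3] JS: children J:{G}, S:{A} ∪→ {A,G}; cost 1
[col 3] BJNQST: children BNQT:{G,T}, JS:{A,G} ∩→ {G}; cost 0
[col 4] NT: children N:{T}, T:{G} ∪→ {G,T}; cost 1
[col 4] NQT: children NT:{G,T}, Q:{A} ∪→ {A,G,T}; cost 1
[col 4] BNQT: children B:{G}, NQT:{A,G,T} ∩→ {G}; cost 0
[col 4] JS: children J:{A}, S:{T} ∪→ {A,T}; cost 1
[col 4] BJNQST: children BNQT:{G}, JS:{A,T} ∪→ {A,G,T}; cost 1
per-site changes: [4, 2, 1, 3, 4]; total = 14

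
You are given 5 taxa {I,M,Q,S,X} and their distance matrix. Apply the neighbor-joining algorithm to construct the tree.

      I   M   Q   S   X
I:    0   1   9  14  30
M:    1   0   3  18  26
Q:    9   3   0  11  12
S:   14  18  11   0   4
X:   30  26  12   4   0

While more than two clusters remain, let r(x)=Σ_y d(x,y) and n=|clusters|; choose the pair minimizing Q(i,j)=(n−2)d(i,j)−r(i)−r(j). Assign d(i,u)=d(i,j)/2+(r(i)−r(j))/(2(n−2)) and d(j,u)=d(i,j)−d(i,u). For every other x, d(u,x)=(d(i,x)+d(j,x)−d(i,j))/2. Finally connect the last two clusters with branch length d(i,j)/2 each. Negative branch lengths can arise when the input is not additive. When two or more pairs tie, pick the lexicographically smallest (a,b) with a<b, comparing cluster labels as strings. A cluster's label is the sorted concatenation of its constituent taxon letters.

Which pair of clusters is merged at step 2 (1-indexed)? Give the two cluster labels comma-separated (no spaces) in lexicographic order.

I,M

1. join S+X (d=4, Q=-107) ⇒ SX; edges |S|=-13/6, |X|=37/6
  updated: d(I,SX)=20, d(M,SX)=20, d(Q,SX)=19/2
2. join I+M (d=1, Q=-52) ⇒ IM; edges |I|=2, |M|=-1
  updated: d(IM,Q)=11/2, d(IM,SX)=39/2
3. join IM+Q (d=11/2, Q=-69/2) ⇒ IMQ; edges |IM|=31/4, |Q|=-9/4
  updated: d(IMQ,SX)=47/4
4. join IMQ+SX (d=47/4) ⇒ IMQSX; edges |IMQ|=47/8, |SX|=47/8
final tree: (((I:2,M:-1):31/4,Q:-9/4):47/8,(S:-13/6,X:37/6):47/8)
total length: 89/4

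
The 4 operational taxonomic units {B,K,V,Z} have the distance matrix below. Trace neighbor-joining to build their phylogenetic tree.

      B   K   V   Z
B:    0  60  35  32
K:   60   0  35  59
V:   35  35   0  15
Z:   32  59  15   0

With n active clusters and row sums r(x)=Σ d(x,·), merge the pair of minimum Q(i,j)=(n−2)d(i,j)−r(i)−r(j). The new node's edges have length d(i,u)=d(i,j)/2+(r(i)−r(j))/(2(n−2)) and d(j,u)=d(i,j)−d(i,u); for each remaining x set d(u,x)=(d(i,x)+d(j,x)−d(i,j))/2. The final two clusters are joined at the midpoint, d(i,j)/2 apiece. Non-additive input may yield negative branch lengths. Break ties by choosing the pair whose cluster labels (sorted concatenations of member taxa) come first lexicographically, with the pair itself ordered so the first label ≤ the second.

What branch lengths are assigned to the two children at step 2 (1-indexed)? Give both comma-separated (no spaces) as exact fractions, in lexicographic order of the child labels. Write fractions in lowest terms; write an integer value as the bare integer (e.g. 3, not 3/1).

step 1: merge (B,Z) at d=32, Q=-169; branch lengths B→85/4, Z→43/4; new cluster BZ
  updated: d(BZ,K)=87/2, d(BZ,V)=9
step 2: merge (BZ,K) at d=87/2, Q=-175/2; branch lengths BZ→35/4, K→139/4; new cluster BKZ
  updated: d(BKZ,V)=1/4
step 3: merge (BKZ,V) at d=1/4; branch lengths BKZ→1/8, V→1/8; new cluster BKVZ
final tree: (((B:85/4,Z:43/4):35/4,K:139/4):1/8,V:1/8)
total length: 303/4

35/4,139/4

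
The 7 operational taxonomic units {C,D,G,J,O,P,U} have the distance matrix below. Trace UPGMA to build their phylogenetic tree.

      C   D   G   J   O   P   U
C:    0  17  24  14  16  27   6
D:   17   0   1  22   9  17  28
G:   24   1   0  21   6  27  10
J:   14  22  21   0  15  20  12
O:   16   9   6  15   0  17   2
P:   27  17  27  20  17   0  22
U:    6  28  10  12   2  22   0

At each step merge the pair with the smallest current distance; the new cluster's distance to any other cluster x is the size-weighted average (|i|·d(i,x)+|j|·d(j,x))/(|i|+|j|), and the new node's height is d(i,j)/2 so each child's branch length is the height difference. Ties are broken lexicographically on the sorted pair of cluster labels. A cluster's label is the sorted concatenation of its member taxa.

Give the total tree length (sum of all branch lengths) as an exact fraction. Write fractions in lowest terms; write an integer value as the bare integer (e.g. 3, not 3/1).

1. join D+G (d=1) ⇒ DG; edges |D|=1/2, |G|=1/2
  updated: d(C,DG)=41/2, d(DG,J)=43/2, d(DG,O)=15/2, d(DG,P)=22, d(DG,U)=19
2. join O+U (d=2) ⇒ OU; edges |O|=1, |U|=1
  updated: d(C,OU)=11, d(DG,OU)=53/4, d(J,OU)=27/2, d(OU,P)=39/2
3. join C+OU (d=11) ⇒ COU; edges |C|=11/2, |OU|=9/2
  updated: d(COU,DG)=47/3, d(COU,J)=41/3, d(COU,P)=22
4. join COU+J (d=41/3) ⇒ CJOU; edges |COU|=4/3, |J|=41/6
  updated: d(CJOU,DG)=137/8, d(CJOU,P)=43/2
5. join CJOU+DG (d=137/8) ⇒ CDGJOU; edges |CJOU|=83/48, |DG|=129/16
  updated: d(CDGJOU,P)=65/3
6. join CDGJOU+P (d=65/3) ⇒ CDGJOPU; edges |CDGJOU|=109/48, |P|=65/6
final tree: ((((C:11/2,(O:1,U:1):9/2):4/3,J:41/6):83/48,(D:1/2,G:1/2):129/16):109/48,P:65/6)
total length: 705/16

705/16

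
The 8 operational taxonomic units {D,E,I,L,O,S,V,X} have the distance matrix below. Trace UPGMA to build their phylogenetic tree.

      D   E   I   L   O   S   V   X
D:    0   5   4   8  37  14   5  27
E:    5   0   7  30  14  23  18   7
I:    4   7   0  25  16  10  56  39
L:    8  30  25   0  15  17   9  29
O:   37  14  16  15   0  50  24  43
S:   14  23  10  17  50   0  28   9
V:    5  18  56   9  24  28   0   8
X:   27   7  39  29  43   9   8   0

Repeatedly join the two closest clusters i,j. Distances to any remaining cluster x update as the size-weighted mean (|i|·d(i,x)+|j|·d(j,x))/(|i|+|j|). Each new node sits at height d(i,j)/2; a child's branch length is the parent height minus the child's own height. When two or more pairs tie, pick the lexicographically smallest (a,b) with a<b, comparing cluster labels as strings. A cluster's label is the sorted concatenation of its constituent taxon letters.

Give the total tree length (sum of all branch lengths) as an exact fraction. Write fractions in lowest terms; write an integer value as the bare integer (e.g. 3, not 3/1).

981/16

1. join D+I (d=4) ⇒ DI; edges |D|=2, |I|=2
  updated: d(DI,E)=6, d(DI,L)=33/2, d(DI,O)=53/2, d(DI,S)=12, d(DI,V)=61/2, d(DI,X)=33
2. join DI+E (d=6) ⇒ DEI; edges |DI|=1, |E|=3
  updated: d(DEI,L)=21, d(DEI,O)=67/3, d(DEI,S)=47/3, d(DEI,V)=79/3, d(DEI,X)=73/3
3. join V+X (d=8) ⇒ VX; edges |V|=4, |X|=4
  updated: d(DEI,VX)=76/3, d(L,VX)=19, d(O,VX)=67/2, d(S,VX)=37/2
4. join L+O (d=15) ⇒ LO; edges |L|=15/2, |O|=15/2
  updated: d(DEI,LO)=65/3, d(LO,S)=67/2, d(LO,VX)=105/4
5. join DEI+S (d=47/3) ⇒ DEIS; edges |DEI|=29/6, |S|=47/6
  updated: d(DEIS,LO)=197/8, d(DEIS,VX)=189/8
6. join DEIS+VX (d=189/8) ⇒ DEISVX; edges |DEIS|=191/48, |VX|=125/16
  updated: d(DEISVX,LO)=151/6
7. join DEISVX+LO (d=151/6) ⇒ DEILOSVX; edges |DEISVX|=37/48, |LO|=61/12
final tree: (((((D:2,I:2):1,E:3):29/6,S:47/6):191/48,(V:4,X:4):125/16):37/48,(L:15/2,O:15/2):61/12)
total length: 981/16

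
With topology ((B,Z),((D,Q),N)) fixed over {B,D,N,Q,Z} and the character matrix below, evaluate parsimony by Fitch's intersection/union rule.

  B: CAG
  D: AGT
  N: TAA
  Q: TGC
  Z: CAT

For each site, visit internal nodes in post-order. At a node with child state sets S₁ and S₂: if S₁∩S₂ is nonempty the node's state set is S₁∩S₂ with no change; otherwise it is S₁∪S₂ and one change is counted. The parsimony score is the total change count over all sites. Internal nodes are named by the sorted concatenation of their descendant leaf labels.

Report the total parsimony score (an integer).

6

[col 0] BZ: children B:{C}, Z:{C} ∩→ {C}; cost 0
[col 0] DQ: children D:{A}, Q:{T} ∪→ {A,T}; cost 1
[col 0] DNQ: children DQ:{A,T}, N:{T} ∩→ {T}; cost 0
[col 0] BDNQZ: children BZ:{C}, DNQ:{T} ∪→ {C,T}; cost 1
[col 1] BZ: children B:{A}, Z:{A} ∩→ {A}; cost 0
[col 1] DQ: children D:{G}, Q:{G} ∩→ {G}; cost 0
[col 1] DNQ: children DQ:{G}, N:{A} ∪→ {A,G}; cost 1
[col 1] BDNQZ: children BZ:{A}, DNQ:{A,G} ∩→ {A}; cost 0
[col 2] BZ: children B:{G}, Z:{T} ∪→ {G,T}; cost 1
[col 2] DQ: children D:{T}, Q:{C} ∪→ {C,T}; cost 1
[col 2] DNQ: children DQ:{C,T}, N:{A} ∪→ {A,C,T}; cost 1
[col 2] BDNQZ: children BZ:{G,T}, DNQ:{A,C,T} ∩→ {T}; cost 0
per-site changes: [2, 1, 3]; total = 6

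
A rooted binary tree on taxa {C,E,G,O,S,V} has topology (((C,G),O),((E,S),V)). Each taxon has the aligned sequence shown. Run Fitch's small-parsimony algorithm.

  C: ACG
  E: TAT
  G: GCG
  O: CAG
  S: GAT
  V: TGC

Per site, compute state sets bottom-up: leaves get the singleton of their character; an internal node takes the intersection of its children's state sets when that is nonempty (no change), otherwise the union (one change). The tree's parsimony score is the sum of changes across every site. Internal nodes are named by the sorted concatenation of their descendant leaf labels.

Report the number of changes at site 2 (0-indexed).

2

CG@0: {A} ∪ {G} = {A,G} (union, +1)
CGO@0: {A,G} ∪ {C} = {A,C,G} (union, +1)
ES@0: {T} ∪ {G} = {G,T} (union, +1)
ESV@0: {G,T} ∩ {T} = {T} (intersection, +0)
CEGOSV@0: {A,C,G} ∪ {T} = {A,C,G,T} (union, +1)
CG@1: {C} ∩ {C} = {C} (intersection, +0)
CGO@1: {C} ∪ {A} = {A,C} (union, +1)
ES@1: {A} ∩ {A} = {A} (intersection, +0)
ESV@1: {A} ∪ {G} = {A,G} (union, +1)
CEGOSV@1: {A,C} ∩ {A,G} = {A} (intersection, +0)
CG@2: {G} ∩ {G} = {G} (intersection, +0)
CGO@2: {G} ∩ {G} = {G} (intersection, +0)
ES@2: {T} ∩ {T} = {T} (intersection, +0)
ESV@2: {T} ∪ {C} = {C,T} (union, +1)
CEGOSV@2: {G} ∪ {C,T} = {C,G,T} (union, +1)
per-site changes: [4, 2, 2]; total = 8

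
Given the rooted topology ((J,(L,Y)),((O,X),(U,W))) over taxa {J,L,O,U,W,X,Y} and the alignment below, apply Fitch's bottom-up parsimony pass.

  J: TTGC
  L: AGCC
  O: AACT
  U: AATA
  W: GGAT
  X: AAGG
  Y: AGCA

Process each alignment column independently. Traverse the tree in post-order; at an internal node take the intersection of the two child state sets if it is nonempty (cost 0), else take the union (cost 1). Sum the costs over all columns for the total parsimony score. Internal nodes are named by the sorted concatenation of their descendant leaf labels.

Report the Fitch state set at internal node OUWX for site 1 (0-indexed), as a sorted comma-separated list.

[col 0] LY: children L:{A}, Y:{A} ∩→ {A}; cost 0
[col 0] JLY: children J:{T}, LY:{A} ∪→ {A,T}; cost 1
[col 0] OX: children O:{A}, X:{A} ∩→ {A}; cost 0
[col 0] UW: children U:{A}, W:{G} ∪→ {A,G}; cost 1
[col 0] OUWX: children OX:{A}, UW:{A,G} ∩→ {A}; cost 0
[col 0] JLOUWXY: children JLY:{A,T}, OUWX:{A} ∩→ {A}; cost 0
[col 1] LY: children L:{G}, Y:{G} ∩→ {G}; cost 0
[col 1] JLY: children J:{T}, LY:{G} ∪→ {G,T}; cost 1
[col 1] OX: children O:{A}, X:{A} ∩→ {A}; cost 0
[col 1] UW: children U:{A}, W:{G} ∪→ {A,G}; cost 1
[col 1] OUWX: children OX:{A}, UW:{A,G} ∩→ {A}; cost 0
[col 1] JLOUWXY: children JLY:{G,T}, OUWX:{A} ∪→ {A,G,T}; cost 1
[col 2] LY: children L:{C}, Y:{C} ∩→ {C}; cost 0
[col 2] JLY: children J:{G}, LY:{C} ∪→ {C,G}; cost 1
[col 2] OX: children O:{C}, X:{G} ∪→ {C,G}; cost 1
[col 2] UW: children U:{T}, W:{A} ∪→ {A,T}; cost 1
[col 2] OUWX: children OX:{C,G}, UW:{A,T} ∪→ {A,C,G,T}; cost 1
[col 2] JLOUWXY: children JLY:{C,G}, OUWX:{A,C,G,T} ∩→ {C,G}; cost 0
[col 3] LY: children L:{C}, Y:{A} ∪→ {A,C}; cost 1
[col 3] JLY: children J:{C}, LY:{A,C} ∩→ {C}; cost 0
[col 3] OX: children O:{T}, X:{G} ∪→ {G,T}; cost 1
[col 3] UW: children U:{A}, W:{T} ∪→ {A,T}; cost 1
[col 3] OUWX: children OX:{G,T}, UW:{A,T} ∩→ {T}; cost 0
[col 3] JLOUWXY: children JLY:{C}, OUWX:{T} ∪→ {C,T}; cost 1
per-site changes: [2, 3, 4, 4]; total = 13

A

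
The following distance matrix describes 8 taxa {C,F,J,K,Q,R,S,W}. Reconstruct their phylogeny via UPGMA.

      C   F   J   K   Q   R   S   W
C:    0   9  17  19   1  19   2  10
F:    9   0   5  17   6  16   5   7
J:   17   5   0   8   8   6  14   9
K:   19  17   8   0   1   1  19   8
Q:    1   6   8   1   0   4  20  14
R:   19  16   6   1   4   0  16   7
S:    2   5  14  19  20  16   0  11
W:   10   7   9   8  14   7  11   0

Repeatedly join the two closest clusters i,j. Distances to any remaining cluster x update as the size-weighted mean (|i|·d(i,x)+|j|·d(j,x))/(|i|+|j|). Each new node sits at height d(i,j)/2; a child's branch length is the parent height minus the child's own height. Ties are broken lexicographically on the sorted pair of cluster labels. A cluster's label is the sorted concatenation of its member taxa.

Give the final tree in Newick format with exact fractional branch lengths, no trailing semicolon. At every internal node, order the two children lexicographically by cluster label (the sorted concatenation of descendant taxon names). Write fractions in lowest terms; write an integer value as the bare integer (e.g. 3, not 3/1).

(((C:1/2,Q:1/2):14/3,((F:5/2,J:5/2):9/4,S:19/4):5/12):7/10,((K:1/2,R:1/2):13/4,W:15/4):127/60)

step 1: merge (C,Q) at d=1; branch lengths C→1/2, Q→1/2; new cluster CQ
  updated: d(CQ,F)=15/2, d(CQ,J)=25/2, d(CQ,K)=10, d(CQ,R)=23/2, d(CQ,S)=11, d(CQ,W)=12
step 2: merge (K,R) at d=1; branch lengths K→1/2, R→1/2; new cluster KR
  updated: d(CQ,KR)=43/4, d(F,KR)=33/2, d(J,KR)=7, d(KR,S)=35/2, d(KR,W)=15/2
step 3: merge (F,J) at d=5; branch lengths F→5/2, J→5/2; new cluster FJ
  updated: d(CQ,FJ)=10, d(FJ,KR)=47/4, d(FJ,S)=19/2, d(FJ,W)=8
step 4: merge (KR,W) at d=15/2; branch lengths KR→13/4, W→15/4; new cluster KRW
  updated: d(CQ,KRW)=67/6, d(FJ,KRW)=21/2, d(KRW,S)=46/3
step 5: merge (FJ,S) at d=19/2; branch lengths FJ→9/4, S→19/4; new cluster FJS
  updated: d(CQ,FJS)=31/3, d(FJS,KRW)=109/9
step 6: merge (CQ,FJS) at d=31/3; branch lengths CQ→14/3, FJS→5/12; new cluster CFJQS
  updated: d(CFJQS,KRW)=176/15
step 7: merge (CFJQS,KRW) at d=176/15; branch lengths CFJQS→7/10, KRW→127/60; new cluster CFJKQRSW
final tree: (((C:1/2,Q:1/2):14/3,((F:5/2,J:5/2):9/4,S:19/4):5/12):7/10,((K:1/2,R:1/2):13/4,W:15/4):127/60)
total length: 289/10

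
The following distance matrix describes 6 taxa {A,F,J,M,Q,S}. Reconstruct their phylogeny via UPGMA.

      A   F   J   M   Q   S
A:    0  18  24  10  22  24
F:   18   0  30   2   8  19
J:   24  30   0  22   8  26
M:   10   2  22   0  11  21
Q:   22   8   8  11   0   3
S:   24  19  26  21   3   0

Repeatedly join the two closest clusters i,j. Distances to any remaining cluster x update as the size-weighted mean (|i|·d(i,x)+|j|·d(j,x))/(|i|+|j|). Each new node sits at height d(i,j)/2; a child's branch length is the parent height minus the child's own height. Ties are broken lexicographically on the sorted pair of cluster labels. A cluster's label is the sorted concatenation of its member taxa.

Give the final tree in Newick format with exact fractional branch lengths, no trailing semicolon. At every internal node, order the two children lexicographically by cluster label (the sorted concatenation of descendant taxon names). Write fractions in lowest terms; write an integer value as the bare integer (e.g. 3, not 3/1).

((A:7,(F:1,M:1):6):55/18,(J:17/2,(Q:3/2,S:3/2):7):14/9)

step 1: merge (F,M) at d=2; branch lengths F→1, M→1; new cluster FM
  updated: d(A,FM)=14, d(FM,J)=26, d(FM,Q)=19/2, d(FM,S)=20
step 2: merge (Q,S) at d=3; branch lengths Q→3/2, S→3/2; new cluster QS
  updated: d(A,QS)=23, d(FM,QS)=59/4, d(J,QS)=17
step 3: merge (A,FM) at d=14; branch lengths A→7, FM→6; new cluster AFM
  updated: d(AFM,J)=76/3, d(AFM,QS)=35/2
step 4: merge (J,QS) at d=17; branch lengths J→17/2, QS→7; new cluster JQS
  updated: d(AFM,JQS)=181/9
step 5: merge (AFM,JQS) at d=181/9; branch lengths AFM→55/18, JQS→14/9; new cluster AFJMQS
final tree: ((A:7,(F:1,M:1):6):55/18,(J:17/2,(Q:3/2,S:3/2):7):14/9)
total length: 343/9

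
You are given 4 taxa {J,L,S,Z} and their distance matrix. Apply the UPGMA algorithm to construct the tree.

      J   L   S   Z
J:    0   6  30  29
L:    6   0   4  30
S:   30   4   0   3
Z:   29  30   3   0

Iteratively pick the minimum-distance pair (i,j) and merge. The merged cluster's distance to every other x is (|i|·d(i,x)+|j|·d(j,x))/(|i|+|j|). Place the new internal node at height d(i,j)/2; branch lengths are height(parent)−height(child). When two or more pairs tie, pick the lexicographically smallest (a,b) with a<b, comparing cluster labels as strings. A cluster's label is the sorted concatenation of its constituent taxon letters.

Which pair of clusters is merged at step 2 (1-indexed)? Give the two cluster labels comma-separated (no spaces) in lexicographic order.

J,L

1. join S+Z (d=3) ⇒ SZ; edges |S|=3/2, |Z|=3/2
  updated: d(J,SZ)=59/2, d(L,SZ)=17
2. join J+L (d=6) ⇒ JL; edges |J|=3, |L|=3
  updated: d(JL,SZ)=93/4
3. join JL+SZ (d=93/4) ⇒ JLSZ; edges |JL|=69/8, |SZ|=81/8
final tree: ((J:3,L:3):69/8,(S:3/2,Z:3/2):81/8)
total length: 111/4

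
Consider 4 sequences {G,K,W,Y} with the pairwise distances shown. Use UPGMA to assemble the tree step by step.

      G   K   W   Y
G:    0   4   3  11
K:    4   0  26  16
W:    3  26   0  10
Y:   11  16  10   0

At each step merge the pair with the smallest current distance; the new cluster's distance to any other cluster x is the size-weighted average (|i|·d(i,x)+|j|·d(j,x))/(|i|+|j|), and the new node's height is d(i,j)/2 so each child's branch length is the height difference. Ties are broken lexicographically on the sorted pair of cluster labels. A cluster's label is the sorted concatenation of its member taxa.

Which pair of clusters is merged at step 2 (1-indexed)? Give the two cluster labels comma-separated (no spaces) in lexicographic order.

1. join G+W (d=3) ⇒ GW; edges |G|=3/2, |W|=3/2
  updated: d(GW,K)=15, d(GW,Y)=21/2
2. join GW+Y (d=21/2) ⇒ GWY; edges |GW|=15/4, |Y|=21/4
  updated: d(GWY,K)=46/3
3. join GWY+K (d=46/3) ⇒ GKWY; edges |GWY|=29/12, |K|=23/3
final tree: (((G:3/2,W:3/2):15/4,Y:21/4):29/12,K:23/3)
total length: 265/12

GW,Y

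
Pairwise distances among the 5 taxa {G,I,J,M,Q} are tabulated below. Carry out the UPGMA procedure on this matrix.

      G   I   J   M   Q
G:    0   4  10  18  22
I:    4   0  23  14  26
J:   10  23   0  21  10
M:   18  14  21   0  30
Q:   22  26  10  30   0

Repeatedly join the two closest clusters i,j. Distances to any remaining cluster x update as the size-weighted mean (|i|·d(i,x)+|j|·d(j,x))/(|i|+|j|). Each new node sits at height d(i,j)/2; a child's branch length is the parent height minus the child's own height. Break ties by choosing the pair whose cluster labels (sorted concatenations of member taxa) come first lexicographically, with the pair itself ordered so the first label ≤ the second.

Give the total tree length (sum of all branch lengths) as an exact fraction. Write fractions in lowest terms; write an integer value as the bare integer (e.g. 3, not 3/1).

step 1: merge (G,I) at d=4; branch lengths G→2, I→2; new cluster GI
  updated: d(GI,J)=33/2, d(GI,M)=16, d(GI,Q)=24
step 2: merge (J,Q) at d=10; branch lengths J→5, Q→5; new cluster JQ
  updated: d(GI,JQ)=81/4, d(JQ,M)=51/2
step 3: merge (GI,M) at d=16; branch lengths GI→6, M→8; new cluster GIM
  updated: d(GIM,JQ)=22
step 4: merge (GIM,JQ) at d=22; branch lengths GIM→3, JQ→6; new cluster GIJMQ
final tree: (((G:2,I:2):6,M:8):3,(J:5,Q:5):6)
total length: 37

37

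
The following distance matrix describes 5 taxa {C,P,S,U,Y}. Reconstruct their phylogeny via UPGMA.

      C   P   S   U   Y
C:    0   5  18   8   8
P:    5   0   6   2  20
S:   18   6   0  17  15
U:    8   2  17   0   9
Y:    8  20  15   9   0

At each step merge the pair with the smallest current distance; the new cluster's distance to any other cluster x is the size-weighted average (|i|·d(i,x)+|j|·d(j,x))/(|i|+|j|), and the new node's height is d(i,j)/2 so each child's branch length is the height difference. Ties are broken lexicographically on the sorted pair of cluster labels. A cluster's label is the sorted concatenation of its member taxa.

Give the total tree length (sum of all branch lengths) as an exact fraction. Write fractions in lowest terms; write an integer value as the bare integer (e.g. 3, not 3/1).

293/12

1. join P+U (d=2) ⇒ PU; edges |P|=1, |U|=1
  updated: d(C,PU)=13/2, d(PU,S)=23/2, d(PU,Y)=29/2
2. join C+PU (d=13/2) ⇒ CPU; edges |C|=13/4, |PU|=9/4
  updated: d(CPU,S)=41/3, d(CPU,Y)=37/3
3. join CPU+Y (d=37/3) ⇒ CPUY; edges |CPU|=35/12, |Y|=37/6
  updated: d(CPUY,S)=14
4. join CPUY+S (d=14) ⇒ CPSUY; edges |CPUY|=5/6, |S|=7
final tree: (((C:13/4,(P:1,U:1):9/4):35/12,Y:37/6):5/6,S:7)
total length: 293/12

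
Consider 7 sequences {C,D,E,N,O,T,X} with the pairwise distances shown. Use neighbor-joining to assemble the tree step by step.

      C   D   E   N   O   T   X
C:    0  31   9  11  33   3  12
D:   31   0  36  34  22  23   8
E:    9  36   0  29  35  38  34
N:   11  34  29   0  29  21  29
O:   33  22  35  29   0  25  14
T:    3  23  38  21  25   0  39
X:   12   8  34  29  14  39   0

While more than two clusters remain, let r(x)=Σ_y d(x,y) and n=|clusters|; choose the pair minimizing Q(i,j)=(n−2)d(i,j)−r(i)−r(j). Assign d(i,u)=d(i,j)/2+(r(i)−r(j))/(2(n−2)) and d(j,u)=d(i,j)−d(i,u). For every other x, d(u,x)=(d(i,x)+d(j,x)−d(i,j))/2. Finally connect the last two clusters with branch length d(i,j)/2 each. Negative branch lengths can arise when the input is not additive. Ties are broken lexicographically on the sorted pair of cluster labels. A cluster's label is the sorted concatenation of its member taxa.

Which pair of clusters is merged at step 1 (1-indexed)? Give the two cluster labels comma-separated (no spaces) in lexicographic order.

D,X

step 1: merge (D,X) at d=8, Q=-250; branch lengths D→29/5, X→11/5; new cluster DX
  updated: d(C,DX)=35/2, d(DX,E)=31, d(DX,N)=55/2, d(DX,O)=14, d(DX,T)=27
step 2: merge (DX,O) at d=14, Q=-197; branch lengths DX→37/8, O→75/8; new cluster DOX
  updated: d(C,DOX)=73/4, d(DOX,E)=26, d(DOX,N)=85/4, d(DOX,T)=19
step 3: merge (C,E) at d=9, Q=-465/4; branch lengths C→-45/8, E→117/8; new cluster CE
  updated: d(CE,DOX)=141/8, d(CE,N)=31/2, d(CE,T)=16
step 4: merge (CE,N) at d=31/2, Q=-607/8; branch lengths CE→179/32, N→317/32; new cluster CEN
  updated: d(CEN,DOX)=187/16, d(CEN,T)=43/4
step 5: merge (CEN,DOX) at d=187/16, Q=-663/16; branch lengths CEN→55/32, DOX→319/32; new cluster CDENOX
  updated: d(CDENOX,T)=289/32
step 6: merge (CDENOX,T) at d=289/32; branch lengths CDENOX→289/64, T→289/64; new cluster CDENOTX
final tree: ((((C:-45/8,E:117/8):179/32,N:317/32):55/32,((D:29/5,X:11/5):37/8,O:75/8):319/32):289/64,T:289/64)
total length: 2151/32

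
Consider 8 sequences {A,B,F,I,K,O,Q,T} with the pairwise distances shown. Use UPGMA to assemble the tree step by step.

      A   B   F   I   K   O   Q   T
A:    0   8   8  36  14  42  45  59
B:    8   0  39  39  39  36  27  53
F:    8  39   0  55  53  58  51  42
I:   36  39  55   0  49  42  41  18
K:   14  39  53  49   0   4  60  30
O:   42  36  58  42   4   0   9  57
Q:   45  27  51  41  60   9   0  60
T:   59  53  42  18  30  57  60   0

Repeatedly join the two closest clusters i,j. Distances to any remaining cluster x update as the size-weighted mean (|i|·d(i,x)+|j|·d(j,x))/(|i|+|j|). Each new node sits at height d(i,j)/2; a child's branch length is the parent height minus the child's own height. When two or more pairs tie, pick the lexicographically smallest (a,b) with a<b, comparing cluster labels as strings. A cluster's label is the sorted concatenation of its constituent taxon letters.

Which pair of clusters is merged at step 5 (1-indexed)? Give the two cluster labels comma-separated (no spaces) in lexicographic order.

1. join K+O (d=4) ⇒ KO; edges |K|=2, |O|=2
  updated: d(A,KO)=28, d(B,KO)=75/2, d(F,KO)=111/2, d(I,KO)=91/2, d(KO,Q)=69/2, d(KO,T)=87/2
2. join A+B (d=8) ⇒ AB; edges |A|=4, |B|=4
  updated: d(AB,F)=47/2, d(AB,I)=75/2, d(AB,KO)=131/4, d(AB,Q)=36, d(AB,T)=56
3. join I+T (d=18) ⇒ IT; edges |I|=9, |T|=9
  updated: d(AB,IT)=187/4, d(F,IT)=97/2, d(IT,KO)=89/2, d(IT,Q)=101/2
4. join AB+F (d=47/2) ⇒ ABF; edges |AB|=31/4, |F|=47/4
  updated: d(ABF,IT)=142/3, d(ABF,KO)=121/3, d(ABF,Q)=41
5. join KO+Q (d=69/2) ⇒ KOQ; edges |KO|=61/4, |Q|=69/4
  updated: d(ABF,KOQ)=365/9, d(IT,KOQ)=93/2
6. join ABF+KOQ (d=365/9) ⇒ ABFKOQ; edges |ABF|=307/36, |KOQ|=109/36
  updated: d(ABFKOQ,IT)=563/12
7. join ABFKOQ+IT (d=563/12) ⇒ ABFIKOQT; edges |ABFKOQ|=229/72, |IT|=347/24
final tree: ((((A:4,B:4):31/4,F:47/4):307/36,((K:2,O:2):61/4,Q:69/4):109/36):229/72,(I:9,T:9):347/24)
total length: 4003/36

KO,Q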